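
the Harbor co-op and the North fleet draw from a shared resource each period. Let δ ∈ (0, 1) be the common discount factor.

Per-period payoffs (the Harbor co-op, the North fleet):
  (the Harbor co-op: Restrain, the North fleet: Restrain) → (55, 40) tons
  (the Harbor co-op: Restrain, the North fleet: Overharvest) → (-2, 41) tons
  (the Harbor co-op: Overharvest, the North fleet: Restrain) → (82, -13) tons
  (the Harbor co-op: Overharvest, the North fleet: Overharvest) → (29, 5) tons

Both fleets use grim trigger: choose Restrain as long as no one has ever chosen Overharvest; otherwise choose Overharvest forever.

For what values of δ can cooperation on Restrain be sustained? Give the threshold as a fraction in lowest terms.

the Harbor co-op: cooperation gives 55 each period; deviation gives 82 once then 29 forever.
  55/(1−δ) ≥ 82 + 29δ/(1−δ) ⇒ δ ≥ 27/53.
the North fleet: cooperation gives 40 each period; deviation gives 41 once then 5 forever.
  δ ≥ 1/36.
Both must hold, so the binding constraint is the Harbor co-op's: δ ≥ 27/53.

27/53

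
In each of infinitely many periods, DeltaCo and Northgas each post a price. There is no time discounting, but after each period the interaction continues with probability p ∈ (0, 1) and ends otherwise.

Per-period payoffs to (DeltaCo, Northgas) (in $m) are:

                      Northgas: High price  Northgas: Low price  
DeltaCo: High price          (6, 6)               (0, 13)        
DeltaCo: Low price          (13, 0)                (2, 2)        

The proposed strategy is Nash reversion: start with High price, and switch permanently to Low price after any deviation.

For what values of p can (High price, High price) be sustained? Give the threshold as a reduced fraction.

7/11

With no time discounting, the continuation probability p plays the role of the discount factor.
Grim-trigger IC: 6/(1−p) ≥ 13 + 2p/(1−p) ⇒ p ≥ (13−6)/(13−2) = 7/11.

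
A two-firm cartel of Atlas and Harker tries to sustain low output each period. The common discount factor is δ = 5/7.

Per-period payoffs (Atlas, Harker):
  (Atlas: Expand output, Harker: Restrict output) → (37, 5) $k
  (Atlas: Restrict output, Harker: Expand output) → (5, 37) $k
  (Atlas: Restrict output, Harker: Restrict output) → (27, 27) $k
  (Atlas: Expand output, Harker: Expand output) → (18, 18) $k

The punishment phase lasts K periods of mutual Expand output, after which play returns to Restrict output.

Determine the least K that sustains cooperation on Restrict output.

Need Σ_{k=1}^{K} δ^k ≥ (37−27)/(27−18) = 1.1111 at δ = 5/7.
At K = 1 the sum is 0.7143 < 1.1111; at K = 2 it is 1.2245 ≥ 1.1111.
So the minimum punishment length is K = 2.

2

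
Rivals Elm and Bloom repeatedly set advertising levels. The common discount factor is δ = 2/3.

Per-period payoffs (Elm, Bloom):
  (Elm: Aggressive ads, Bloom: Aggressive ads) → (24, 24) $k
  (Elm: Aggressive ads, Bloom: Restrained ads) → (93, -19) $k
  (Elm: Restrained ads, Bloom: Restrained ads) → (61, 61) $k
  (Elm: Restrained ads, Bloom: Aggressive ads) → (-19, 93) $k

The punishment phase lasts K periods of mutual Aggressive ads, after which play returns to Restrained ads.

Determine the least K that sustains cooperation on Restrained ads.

2

Need Σ_{k=1}^{K} δ^k ≥ (93−61)/(61−24) = 0.8649 at δ = 2/3.
At K = 1 the sum is 0.6667 < 0.8649; at K = 2 it is 1.1111 ≥ 0.8649.
So the minimum punishment length is K = 2.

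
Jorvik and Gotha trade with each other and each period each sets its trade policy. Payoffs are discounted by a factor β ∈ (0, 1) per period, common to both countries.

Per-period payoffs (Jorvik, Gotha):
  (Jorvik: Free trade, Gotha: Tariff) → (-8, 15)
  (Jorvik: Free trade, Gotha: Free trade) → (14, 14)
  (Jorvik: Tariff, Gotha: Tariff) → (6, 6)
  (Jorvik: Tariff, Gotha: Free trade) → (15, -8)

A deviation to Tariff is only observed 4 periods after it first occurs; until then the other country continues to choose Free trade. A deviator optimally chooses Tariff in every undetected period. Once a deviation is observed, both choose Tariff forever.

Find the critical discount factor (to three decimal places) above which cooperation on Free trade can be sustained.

A deviator earns 15 for 4 periods, then 6 forever; cooperating earns 14 forever. Multiplying the IC by (1−β):
14 ≥ 15(1−β^4) + 6β^4, so 9·β^4 ≥ 1 and β^4 ≥ 1/9.
β ≥ (1/9)^(1/4) ≈ 0.577.

0.577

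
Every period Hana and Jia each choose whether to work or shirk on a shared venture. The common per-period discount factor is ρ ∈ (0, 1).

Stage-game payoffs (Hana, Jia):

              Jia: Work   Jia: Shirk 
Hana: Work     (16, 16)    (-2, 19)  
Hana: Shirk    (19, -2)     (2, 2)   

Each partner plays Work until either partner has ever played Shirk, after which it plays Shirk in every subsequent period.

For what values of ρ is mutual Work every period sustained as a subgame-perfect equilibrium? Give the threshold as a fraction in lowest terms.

3/17

Cooperation forever yields 16 each period: 16/(1−ρ).
Deviating yields 19 once, then 2 forever: 19 + 2ρ/(1−ρ).
No profitable deviation requires 16/(1−ρ) ≥ 19 + 2ρ/(1−ρ).
Multiplying by (1−ρ): 16 ≥ 19(1−ρ) + 2ρ = 19 − 17ρ.
So 17ρ ≥ 3, i.e. ρ ≥ 3/17.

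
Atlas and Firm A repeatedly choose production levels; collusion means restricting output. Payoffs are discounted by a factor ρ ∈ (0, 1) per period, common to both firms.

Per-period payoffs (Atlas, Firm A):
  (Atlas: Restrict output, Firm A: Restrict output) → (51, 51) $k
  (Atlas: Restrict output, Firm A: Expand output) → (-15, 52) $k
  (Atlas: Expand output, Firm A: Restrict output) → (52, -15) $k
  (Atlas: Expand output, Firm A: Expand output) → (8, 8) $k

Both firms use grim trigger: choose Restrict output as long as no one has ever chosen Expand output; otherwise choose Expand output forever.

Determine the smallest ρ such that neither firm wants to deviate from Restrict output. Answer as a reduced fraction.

1/44

Cooperation forever yields 51 each period: 51/(1−ρ).
Deviating yields 52 once, then 8 forever: 52 + 8ρ/(1−ρ).
No profitable deviation requires 51/(1−ρ) ≥ 52 + 8ρ/(1−ρ).
Multiplying by (1−ρ): 51 ≥ 52(1−ρ) + 8ρ = 52 − 44ρ.
So 44ρ ≥ 1, i.e. ρ ≥ 1/44.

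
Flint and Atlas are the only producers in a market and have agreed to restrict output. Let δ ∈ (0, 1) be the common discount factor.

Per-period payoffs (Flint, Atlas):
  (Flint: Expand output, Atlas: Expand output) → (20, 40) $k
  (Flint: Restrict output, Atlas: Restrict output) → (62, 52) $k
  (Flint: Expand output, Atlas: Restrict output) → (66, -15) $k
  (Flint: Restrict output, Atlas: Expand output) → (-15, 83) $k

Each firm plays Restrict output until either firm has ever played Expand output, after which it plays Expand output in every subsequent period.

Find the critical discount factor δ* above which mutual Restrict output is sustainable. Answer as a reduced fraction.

Flint: cooperation gives 62 each period; deviation gives 66 once then 20 forever.
  62/(1−δ) ≥ 66 + 20δ/(1−δ) ⇒ δ ≥ 4/46 = 2/23.
Atlas: cooperation gives 52 each period; deviation gives 83 once then 40 forever.
  δ ≥ 31/43.
Both must hold, so the binding constraint is Atlas's: δ ≥ 31/43.

31/43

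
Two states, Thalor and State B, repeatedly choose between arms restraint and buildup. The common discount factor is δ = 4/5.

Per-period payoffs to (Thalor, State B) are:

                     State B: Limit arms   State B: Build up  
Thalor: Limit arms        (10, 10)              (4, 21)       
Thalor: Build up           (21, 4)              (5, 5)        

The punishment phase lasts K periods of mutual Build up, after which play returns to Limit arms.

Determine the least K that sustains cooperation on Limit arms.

Need Σ_{k=1}^{K} δ^k ≥ (21−10)/(10−5) = 2.2000 at δ = 4/5.
At K = 3 the sum is 1.9520 < 2.2000; at K = 4 it is 2.3616 ≥ 2.2000.
So the minimum punishment length is K = 4.

4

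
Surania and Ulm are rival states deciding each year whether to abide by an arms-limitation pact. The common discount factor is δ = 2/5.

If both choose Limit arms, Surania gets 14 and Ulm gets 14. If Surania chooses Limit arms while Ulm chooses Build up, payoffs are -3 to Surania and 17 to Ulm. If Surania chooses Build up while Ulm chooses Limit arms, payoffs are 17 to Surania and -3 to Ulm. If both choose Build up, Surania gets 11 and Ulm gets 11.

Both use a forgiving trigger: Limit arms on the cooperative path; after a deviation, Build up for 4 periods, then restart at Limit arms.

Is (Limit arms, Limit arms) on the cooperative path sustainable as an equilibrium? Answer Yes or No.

Comparing payoff streams over the 5 periods until play realigns: cooperate → 14(1+δ+…+δ^4); deviate → 17 + 11(δ+…+δ^4).
Cooperation is sustained iff (14−11)(δ+…+δ^4) ≥ 17−14.
δ+…+δ^4 = 2/5·(1−(2/5)^4)/(1−2/5) = 0.6496, and (17−14)/(14−11) = 1.0000.
0.6496 < 1.0000, so cooperation is not sustainable.

No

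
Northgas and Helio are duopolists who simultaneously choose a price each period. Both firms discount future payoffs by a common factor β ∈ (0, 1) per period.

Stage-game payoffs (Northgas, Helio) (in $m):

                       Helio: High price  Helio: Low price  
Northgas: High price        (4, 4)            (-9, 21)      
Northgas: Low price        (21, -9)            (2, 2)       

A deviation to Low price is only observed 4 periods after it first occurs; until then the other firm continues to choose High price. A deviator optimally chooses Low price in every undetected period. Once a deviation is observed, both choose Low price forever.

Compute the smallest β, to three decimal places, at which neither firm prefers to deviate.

A deviator earns 21 for 4 periods, then 2 forever; cooperating earns 4 forever. Multiplying the IC by (1−β):
4 ≥ 21(1−β^4) + 2β^4, so 19·β^4 ≥ 17 and β^4 ≥ 17/19.
β ≥ (17/19)^(1/4) ≈ 0.973.

0.973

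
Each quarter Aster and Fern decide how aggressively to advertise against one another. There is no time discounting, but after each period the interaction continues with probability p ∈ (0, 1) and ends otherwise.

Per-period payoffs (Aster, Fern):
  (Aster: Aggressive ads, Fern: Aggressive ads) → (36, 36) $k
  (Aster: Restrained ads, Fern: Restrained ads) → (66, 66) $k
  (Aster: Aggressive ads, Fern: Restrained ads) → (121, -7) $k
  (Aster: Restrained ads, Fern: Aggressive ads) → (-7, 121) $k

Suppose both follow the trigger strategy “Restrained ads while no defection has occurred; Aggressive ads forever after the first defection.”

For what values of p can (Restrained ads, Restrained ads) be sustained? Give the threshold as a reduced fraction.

11/17

With no time discounting, the continuation probability p plays the role of the discount factor.
Grim-trigger IC: 66/(1−p) ≥ 121 + 36p/(1−p) ⇒ p ≥ (121−66)/(121−36) = 11/17.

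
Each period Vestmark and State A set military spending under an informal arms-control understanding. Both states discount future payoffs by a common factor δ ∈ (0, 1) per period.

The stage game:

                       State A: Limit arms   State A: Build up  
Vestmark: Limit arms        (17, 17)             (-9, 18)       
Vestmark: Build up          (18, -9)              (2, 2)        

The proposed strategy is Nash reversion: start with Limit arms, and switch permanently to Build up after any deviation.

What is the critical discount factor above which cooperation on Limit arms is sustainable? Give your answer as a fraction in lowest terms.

1/16

17/(1−δ) ≥ 18 + 2δ/(1−δ)
17 ≥ 18 − 16δ
δ ≥ 1/16.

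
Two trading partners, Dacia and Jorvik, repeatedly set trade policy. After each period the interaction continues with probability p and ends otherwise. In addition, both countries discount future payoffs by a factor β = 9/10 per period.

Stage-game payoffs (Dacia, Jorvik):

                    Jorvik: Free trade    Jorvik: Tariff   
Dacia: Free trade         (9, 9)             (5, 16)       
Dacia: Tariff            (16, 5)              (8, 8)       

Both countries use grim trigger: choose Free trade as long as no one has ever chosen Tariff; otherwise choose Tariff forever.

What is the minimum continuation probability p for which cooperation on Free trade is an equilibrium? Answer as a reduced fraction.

Expected continuation weight on next period's payoff is β·p = 9/10·p, which plays the role of the discount factor.
Cooperation requires 9/10·p ≥ (16−9)/(16−8) = 7/8, hence p ≥ 35/36.

35/36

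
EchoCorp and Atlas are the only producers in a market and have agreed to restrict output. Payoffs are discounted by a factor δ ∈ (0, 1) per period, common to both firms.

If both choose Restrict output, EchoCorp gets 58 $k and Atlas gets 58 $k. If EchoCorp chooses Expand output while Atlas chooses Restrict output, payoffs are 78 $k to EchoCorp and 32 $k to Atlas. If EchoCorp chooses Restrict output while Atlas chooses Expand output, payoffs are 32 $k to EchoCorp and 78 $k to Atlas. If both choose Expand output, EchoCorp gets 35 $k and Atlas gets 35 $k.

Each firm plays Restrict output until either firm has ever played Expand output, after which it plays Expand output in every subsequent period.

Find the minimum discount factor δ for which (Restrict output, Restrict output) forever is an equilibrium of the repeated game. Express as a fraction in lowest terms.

20/43

Under grim trigger the critical discount factor is (T−C)/(T−P) with T = 78, C = 58, P = 35.
δ* = (78−58)/(78−35) = 20/43.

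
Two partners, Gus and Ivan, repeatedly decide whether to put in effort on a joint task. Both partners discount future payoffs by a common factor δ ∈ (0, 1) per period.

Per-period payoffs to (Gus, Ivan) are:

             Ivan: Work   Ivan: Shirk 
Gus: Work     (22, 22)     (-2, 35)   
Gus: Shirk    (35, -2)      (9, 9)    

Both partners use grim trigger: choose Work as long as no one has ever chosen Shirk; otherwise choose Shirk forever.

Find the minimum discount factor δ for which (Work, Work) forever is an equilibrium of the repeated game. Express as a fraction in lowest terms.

1/2

One-period gain from deviating is 35 − 22 = 13. The loss is 22 − 9 = 13 in every subsequent period, with present value 13·δ/(1−δ).
Deviation is unprofitable when 13·δ/(1−δ) ≥ 13, i.e. δ/(1−δ) ≥ 1.
Equivalently δ ≥ 13/(13+13) = 1/2.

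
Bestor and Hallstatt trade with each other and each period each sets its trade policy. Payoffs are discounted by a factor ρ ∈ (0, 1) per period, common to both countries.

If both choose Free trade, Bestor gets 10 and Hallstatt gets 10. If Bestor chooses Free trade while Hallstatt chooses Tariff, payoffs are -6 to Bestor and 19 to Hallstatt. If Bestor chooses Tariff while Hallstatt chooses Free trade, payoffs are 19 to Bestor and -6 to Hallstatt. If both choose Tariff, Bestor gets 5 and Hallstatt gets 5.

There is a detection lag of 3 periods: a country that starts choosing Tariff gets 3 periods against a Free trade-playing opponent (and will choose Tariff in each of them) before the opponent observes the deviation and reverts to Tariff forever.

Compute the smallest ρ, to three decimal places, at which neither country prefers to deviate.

The best deviation is to choose Tariff for all 3 undetected periods, earning 19 each, then 5 forever once detected.
Deviation value: 19(1−ρ^3)/(1−ρ) + 5ρ^3/(1−ρ); cooperation value: 10/(1−ρ).
IC: 10 ≥ 19(1−ρ^3) + 5ρ^3 = 19 − 14ρ^3.
So ρ^3 ≥ 9/14, giving ρ ≥ (9/14)^(1/3) ≈ 0.863.

0.863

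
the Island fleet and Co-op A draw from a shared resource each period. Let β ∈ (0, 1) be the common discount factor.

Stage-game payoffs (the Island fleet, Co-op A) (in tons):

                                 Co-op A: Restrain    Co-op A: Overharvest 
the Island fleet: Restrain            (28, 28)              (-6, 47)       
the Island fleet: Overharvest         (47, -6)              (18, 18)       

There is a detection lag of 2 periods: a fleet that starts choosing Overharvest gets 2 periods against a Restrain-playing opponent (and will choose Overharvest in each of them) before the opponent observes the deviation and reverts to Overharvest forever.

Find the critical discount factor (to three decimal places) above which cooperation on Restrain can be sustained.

0.809

Deviating for the 2 undetected periods gains 47−28 = 19 per period over cooperation, then loses 28−18 = 10 per period forever once punishment starts.
Gain: 19(1 + β + … + β^1); loss: 10·β^2/(1−β).
No profitable deviation ⇔ 19(1−β^2) ≤ 10·β^2, i.e. β^2 ≥ 19/(19+10) = 19/29.
Hence β ≥ (19/29)^(1/2) ≈ 0.809.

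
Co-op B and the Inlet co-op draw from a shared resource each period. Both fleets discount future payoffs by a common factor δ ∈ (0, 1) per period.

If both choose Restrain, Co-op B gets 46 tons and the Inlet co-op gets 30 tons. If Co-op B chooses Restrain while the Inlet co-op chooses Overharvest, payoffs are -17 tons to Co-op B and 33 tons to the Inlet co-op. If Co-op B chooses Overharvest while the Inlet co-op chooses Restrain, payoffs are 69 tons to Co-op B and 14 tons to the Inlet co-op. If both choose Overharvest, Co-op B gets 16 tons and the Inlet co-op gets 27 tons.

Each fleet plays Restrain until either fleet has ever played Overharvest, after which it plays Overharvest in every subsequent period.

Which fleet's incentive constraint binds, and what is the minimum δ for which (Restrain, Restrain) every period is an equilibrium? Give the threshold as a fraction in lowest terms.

Co-op B's threshold: (69−46)/(69−16) = 23/53.
the Inlet co-op's threshold: (33−30)/(33−27) = 1/2.
23/53 < 1/2, so the Inlet co-op binds and δ* = 1/2.

the Inlet co-op; δ ≥ 1/2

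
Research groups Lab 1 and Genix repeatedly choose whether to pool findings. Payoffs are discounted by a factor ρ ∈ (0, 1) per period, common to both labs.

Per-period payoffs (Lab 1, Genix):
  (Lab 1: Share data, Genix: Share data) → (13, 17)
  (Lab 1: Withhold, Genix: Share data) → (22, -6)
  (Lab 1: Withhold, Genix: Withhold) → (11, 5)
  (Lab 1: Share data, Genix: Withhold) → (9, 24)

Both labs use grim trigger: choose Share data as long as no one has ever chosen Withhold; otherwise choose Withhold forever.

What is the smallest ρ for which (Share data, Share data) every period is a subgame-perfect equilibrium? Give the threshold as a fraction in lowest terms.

For Lab 1: deviation gain 22−13 = 9, per-period punishment loss 13−11 = 2. IC gives ρ ≥ 9/11.
For Genix: gain 7, loss 12 per period, so ρ ≥ 7/19.
The tighter constraint is Lab 1's, so cooperation needs ρ ≥ 9/11.

9/11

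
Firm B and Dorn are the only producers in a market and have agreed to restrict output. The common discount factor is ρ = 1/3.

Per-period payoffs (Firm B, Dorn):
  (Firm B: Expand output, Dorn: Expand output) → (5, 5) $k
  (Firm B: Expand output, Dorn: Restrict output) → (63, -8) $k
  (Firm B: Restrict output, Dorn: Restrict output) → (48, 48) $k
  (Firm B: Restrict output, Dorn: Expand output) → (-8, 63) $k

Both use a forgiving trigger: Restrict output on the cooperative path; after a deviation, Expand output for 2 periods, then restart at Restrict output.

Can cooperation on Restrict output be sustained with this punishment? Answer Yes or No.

IC: ρ+…+ρ^2 ≥ (63−48)/(48−5) = 15/43.
At ρ = 1/3: partial sum = 0.4444 ≥ 0.3488. Cooperation sustainable.

Yes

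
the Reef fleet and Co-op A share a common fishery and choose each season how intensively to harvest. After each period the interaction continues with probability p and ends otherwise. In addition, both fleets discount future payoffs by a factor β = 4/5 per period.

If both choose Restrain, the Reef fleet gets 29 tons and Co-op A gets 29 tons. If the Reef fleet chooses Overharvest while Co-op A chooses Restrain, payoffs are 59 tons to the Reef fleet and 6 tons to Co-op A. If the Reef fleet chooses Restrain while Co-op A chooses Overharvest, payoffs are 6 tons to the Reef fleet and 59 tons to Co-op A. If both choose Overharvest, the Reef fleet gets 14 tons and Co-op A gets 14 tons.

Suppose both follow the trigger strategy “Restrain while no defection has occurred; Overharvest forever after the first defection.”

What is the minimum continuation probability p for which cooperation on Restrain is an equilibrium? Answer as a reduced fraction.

Expected continuation weight on next period's payoff is β·p = 4/5·p, which plays the role of the discount factor.
Cooperation requires 4/5·p ≥ (59−29)/(59−14) = 2/3, hence p ≥ 5/6.

5/6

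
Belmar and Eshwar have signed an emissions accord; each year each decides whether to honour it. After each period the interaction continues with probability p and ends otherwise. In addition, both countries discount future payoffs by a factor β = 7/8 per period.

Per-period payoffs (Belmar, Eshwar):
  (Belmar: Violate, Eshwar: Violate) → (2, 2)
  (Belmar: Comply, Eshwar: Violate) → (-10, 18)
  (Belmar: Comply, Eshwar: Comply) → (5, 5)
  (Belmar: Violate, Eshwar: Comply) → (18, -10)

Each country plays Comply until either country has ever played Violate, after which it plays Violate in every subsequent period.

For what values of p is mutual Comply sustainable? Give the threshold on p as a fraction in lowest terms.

13/14

Expected continuation weight on next period's payoff is β·p = 7/8·p, which plays the role of the discount factor.
Cooperation requires 7/8·p ≥ (18−5)/(18−2) = 13/16, hence p ≥ 13/14.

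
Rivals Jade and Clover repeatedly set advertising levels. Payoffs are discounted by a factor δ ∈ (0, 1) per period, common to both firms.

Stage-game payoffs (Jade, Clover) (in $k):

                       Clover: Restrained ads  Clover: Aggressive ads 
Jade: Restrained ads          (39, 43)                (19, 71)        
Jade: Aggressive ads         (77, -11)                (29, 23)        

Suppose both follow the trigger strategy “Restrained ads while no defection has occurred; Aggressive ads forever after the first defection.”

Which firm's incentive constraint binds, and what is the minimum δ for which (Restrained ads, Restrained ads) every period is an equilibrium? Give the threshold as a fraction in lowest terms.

Jade's threshold: (77−39)/(77−29) = 19/24.
Clover's threshold: (71−43)/(71−23) = 7/12.
19/24 > 7/12, so Jade binds and δ* = 19/24.

Jade; δ ≥ 19/24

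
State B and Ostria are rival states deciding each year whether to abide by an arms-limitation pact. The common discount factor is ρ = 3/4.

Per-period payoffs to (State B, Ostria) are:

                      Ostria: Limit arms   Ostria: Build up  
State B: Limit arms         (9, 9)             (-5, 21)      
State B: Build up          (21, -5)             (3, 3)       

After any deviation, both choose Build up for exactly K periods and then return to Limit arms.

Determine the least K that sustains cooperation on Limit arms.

No profitable deviation requires (9−3)(ρ+…+ρ^K) ≥ 21−9, i.e. ρ+…+ρ^K ≥ 2 ≈ 2.0000.
With ρ = 3/4, the partial sums are K=1: 0.7500, K=2: 1.3125, K=3: 1.7344, K=4: 2.0508.
K = 4 is the first length at which the sum reaches 2.0000.

4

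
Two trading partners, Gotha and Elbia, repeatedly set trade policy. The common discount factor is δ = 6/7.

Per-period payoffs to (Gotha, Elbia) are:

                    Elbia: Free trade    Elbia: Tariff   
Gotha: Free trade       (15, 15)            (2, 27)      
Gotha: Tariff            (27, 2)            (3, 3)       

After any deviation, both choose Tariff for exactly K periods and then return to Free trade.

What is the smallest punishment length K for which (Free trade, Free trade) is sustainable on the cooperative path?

2

Need Σ_{k=1}^{K} δ^k ≥ (27−15)/(15−3) = 1.0000 at δ = 6/7.
At K = 1 the sum is 0.8571 < 1.0000; at K = 2 it is 1.5918 ≥ 1.0000.
So the minimum punishment length is K = 2.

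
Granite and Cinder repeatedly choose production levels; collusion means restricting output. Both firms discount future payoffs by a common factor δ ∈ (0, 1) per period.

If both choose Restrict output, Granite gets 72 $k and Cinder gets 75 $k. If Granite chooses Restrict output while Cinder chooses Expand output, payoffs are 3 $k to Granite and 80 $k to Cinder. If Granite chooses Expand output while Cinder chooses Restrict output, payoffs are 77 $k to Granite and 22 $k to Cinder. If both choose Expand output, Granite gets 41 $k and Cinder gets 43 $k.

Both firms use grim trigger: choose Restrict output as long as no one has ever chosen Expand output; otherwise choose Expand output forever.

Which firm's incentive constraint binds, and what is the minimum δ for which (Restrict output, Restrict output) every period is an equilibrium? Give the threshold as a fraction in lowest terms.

For Granite: deviation gain 77−72 = 5, per-period punishment loss 72−41 = 31. IC gives δ ≥ 5/36.
For Cinder: gain 5, loss 32 per period, so δ ≥ 5/37.
The tighter constraint is Granite's, so cooperation needs δ ≥ 5/36.

Granite; δ ≥ 5/36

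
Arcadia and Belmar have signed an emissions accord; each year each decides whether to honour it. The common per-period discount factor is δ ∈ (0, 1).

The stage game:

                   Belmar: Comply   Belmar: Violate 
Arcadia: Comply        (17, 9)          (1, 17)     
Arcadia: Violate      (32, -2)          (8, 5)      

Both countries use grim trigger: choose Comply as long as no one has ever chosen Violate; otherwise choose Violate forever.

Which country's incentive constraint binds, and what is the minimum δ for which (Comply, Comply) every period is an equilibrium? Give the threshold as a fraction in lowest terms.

Belmar; δ ≥ 2/3

For Arcadia: deviation gain 32−17 = 15, per-period punishment loss 17−8 = 9. IC gives δ ≥ 15/24 = 5/8.
For Belmar: gain 8, loss 4 per period, so δ ≥ 8/12 = 2/3.
The tighter constraint is Belmar's, so cooperation needs δ ≥ 2/3.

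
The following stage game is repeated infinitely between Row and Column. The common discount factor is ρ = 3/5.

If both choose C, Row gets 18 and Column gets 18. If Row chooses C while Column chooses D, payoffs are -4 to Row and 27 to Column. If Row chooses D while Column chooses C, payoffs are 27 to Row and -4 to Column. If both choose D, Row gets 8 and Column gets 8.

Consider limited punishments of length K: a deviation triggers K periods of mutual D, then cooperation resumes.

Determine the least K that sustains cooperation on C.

2

No profitable deviation requires (18−8)(ρ+…+ρ^K) ≥ 27−18, i.e. ρ+…+ρ^K ≥ 9/10 ≈ 0.9000.
With ρ = 3/5, the partial sums are K=1: 0.6000, K=2: 0.9600.
K = 2 is the first length at which the sum reaches 0.9000.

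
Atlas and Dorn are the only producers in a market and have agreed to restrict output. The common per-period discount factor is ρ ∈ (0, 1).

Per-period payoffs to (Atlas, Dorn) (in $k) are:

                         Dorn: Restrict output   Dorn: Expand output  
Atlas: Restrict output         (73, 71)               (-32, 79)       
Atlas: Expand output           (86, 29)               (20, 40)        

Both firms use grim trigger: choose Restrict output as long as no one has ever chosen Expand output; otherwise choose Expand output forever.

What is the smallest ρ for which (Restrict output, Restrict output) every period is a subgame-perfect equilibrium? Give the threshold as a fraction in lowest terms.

Atlas's threshold: (86−73)/(86−20) = 13/66.
Dorn's threshold: (79−71)/(79−40) = 8/39.
13/66 < 8/39, so Dorn binds and ρ* = 8/39.

8/39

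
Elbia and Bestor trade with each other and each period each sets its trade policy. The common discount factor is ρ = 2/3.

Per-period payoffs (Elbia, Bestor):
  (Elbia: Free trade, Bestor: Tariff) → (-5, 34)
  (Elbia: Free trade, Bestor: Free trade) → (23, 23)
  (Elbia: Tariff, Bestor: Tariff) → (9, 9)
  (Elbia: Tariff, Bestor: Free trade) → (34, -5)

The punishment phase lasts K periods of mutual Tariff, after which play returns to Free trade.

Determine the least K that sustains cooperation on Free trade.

2

Need Σ_{k=1}^{K} ρ^k ≥ (34−23)/(23−9) = 0.7857 at ρ = 2/3.
At K = 1 the sum is 0.6667 < 0.7857; at K = 2 it is 1.1111 ≥ 0.7857.
So the minimum punishment length is K = 2.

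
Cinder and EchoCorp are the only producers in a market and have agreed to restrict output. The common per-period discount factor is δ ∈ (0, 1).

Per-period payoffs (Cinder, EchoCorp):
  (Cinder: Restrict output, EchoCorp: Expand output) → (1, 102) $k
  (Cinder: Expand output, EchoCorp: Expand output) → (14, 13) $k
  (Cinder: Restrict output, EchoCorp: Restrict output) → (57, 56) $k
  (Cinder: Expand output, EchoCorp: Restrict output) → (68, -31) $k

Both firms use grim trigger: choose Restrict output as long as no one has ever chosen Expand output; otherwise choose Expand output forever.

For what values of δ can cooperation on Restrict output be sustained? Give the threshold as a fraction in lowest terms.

46/89

For Cinder: deviation gain 68−57 = 11, per-period punishment loss 57−14 = 43. IC gives δ ≥ 11/54.
For EchoCorp: gain 46, loss 43 per period, so δ ≥ 46/89.
The tighter constraint is EchoCorp's, so cooperation needs δ ≥ 46/89.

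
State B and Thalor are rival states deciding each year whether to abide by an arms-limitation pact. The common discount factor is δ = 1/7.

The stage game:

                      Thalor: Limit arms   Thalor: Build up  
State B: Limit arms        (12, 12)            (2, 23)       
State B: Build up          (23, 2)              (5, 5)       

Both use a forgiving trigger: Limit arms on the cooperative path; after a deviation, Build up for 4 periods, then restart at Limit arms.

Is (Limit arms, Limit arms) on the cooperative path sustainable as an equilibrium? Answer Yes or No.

No

Comparing payoff streams over the 5 periods until play realigns: cooperate → 12(1+δ+…+δ^4); deviate → 23 + 5(δ+…+δ^4).
Cooperation is sustained iff (12−5)(δ+…+δ^4) ≥ 23−12.
δ+…+δ^4 = 1/7·(1−(1/7)^4)/(1−1/7) = 0.1666, and (23−12)/(12−5) = 1.5714.
0.1666 < 1.5714, so cooperation is not sustainable.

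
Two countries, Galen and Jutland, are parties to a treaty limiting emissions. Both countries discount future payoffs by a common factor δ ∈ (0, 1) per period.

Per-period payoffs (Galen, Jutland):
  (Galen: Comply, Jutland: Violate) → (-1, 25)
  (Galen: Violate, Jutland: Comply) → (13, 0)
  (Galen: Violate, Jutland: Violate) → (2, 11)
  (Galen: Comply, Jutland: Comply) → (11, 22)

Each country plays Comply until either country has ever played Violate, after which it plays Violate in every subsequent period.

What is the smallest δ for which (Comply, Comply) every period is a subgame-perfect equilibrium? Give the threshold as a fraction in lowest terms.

3/14

Galen's threshold: (13−11)/(13−2) = 2/11.
Jutland's threshold: (25−22)/(25−11) = 3/14.
2/11 < 3/14, so Jutland binds and δ* = 3/14.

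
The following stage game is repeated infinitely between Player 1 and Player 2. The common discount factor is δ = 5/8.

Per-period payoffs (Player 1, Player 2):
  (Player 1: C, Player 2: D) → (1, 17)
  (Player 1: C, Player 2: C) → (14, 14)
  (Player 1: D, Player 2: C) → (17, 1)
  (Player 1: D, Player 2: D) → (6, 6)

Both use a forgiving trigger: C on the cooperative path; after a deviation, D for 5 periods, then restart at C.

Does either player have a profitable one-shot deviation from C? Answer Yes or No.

A one-shot deviation gives 17 now, then 6 for 5 periods, then back to 14.
Gain from deviating: (17−14) today; loss: (14−6) in each of the next 5 periods.
No-deviation condition: (14−6)(δ+…+δ^5) ≥ 17−14, i.e. δ+…+δ^5 ≥ 3/8.
At δ = 5/8: δ+…+δ^5 = 1.5077 ≥ 0.3750.
So cooperation is sustainable.

No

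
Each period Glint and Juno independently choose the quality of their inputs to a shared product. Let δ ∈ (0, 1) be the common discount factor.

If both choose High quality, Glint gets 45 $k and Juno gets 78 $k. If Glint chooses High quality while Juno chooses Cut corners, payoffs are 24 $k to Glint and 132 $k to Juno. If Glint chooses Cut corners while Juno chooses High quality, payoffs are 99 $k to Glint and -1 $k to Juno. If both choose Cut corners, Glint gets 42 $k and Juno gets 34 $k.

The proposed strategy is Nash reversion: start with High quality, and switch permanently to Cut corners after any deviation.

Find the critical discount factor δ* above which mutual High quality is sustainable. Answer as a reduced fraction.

Glint's threshold: (99−45)/(99−42) = 18/19.
Juno's threshold: (132−78)/(132−34) = 27/49.
18/19 > 27/49, so Glint binds and δ* = 18/19.

18/19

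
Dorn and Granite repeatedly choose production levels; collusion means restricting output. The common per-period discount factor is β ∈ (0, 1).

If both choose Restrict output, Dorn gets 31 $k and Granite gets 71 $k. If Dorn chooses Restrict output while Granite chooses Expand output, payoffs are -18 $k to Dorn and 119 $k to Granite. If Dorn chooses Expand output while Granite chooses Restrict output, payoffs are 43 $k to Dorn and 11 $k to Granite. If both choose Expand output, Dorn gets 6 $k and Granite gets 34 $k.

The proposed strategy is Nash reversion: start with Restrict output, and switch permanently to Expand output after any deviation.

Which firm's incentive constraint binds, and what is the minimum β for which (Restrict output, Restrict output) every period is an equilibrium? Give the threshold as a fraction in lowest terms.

For Dorn: deviation gain 43−31 = 12, per-period punishment loss 31−6 = 25. IC gives β ≥ 12/37.
For Granite: gain 48, loss 37 per period, so β ≥ 48/85.
The tighter constraint is Granite's, so cooperation needs β ≥ 48/85.

Granite; β ≥ 48/85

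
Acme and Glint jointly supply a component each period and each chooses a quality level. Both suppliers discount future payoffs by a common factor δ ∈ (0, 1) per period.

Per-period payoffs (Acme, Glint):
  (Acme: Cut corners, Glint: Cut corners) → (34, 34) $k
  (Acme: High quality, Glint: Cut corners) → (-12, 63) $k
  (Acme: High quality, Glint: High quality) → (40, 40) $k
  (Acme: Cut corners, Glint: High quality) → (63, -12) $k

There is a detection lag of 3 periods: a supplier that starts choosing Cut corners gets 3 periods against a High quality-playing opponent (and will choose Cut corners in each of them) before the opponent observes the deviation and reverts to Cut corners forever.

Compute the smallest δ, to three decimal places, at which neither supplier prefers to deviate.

0.926

Deviating for the 3 undetected periods gains 63−40 = 23 per period over cooperation, then loses 40−34 = 6 per period forever once punishment starts.
Gain: 23(1 + δ + … + δ^2); loss: 6·δ^3/(1−δ).
No profitable deviation ⇔ 23(1−δ^3) ≤ 6·δ^3, i.e. δ^3 ≥ 23/(23+6) = 23/29.
Hence δ ≥ (23/29)^(1/3) ≈ 0.926.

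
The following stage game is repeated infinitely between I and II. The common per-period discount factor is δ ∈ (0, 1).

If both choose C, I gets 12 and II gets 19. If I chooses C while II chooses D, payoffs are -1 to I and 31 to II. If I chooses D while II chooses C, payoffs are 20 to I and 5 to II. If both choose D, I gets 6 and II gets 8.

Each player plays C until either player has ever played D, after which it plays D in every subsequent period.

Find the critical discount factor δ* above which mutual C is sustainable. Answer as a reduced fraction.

4/7

For I: deviation gain 20−12 = 8, per-period punishment loss 12−6 = 6. IC gives δ ≥ 8/14 = 4/7.
For II: gain 12, loss 11 per period, so δ ≥ 12/23.
The tighter constraint is I's, so cooperation needs δ ≥ 4/7.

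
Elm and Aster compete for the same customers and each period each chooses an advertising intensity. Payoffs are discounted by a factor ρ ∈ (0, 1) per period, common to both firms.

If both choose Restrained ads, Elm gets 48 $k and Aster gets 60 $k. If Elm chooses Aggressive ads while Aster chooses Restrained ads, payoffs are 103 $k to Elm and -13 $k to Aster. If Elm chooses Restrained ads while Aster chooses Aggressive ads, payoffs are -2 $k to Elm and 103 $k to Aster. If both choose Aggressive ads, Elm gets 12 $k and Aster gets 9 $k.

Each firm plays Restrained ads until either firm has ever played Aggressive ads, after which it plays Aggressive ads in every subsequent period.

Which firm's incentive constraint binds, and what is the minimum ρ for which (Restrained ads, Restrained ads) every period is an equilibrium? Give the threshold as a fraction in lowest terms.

Elm: cooperation gives 48 each period; deviation gives 103 once then 12 forever.
  48/(1−ρ) ≥ 103 + 12ρ/(1−ρ) ⇒ ρ ≥ 55/91.
Aster: cooperation gives 60 each period; deviation gives 103 once then 9 forever.
  ρ ≥ 43/94.
Both must hold, so the binding constraint is Elm's: ρ ≥ 55/91.

Elm; ρ ≥ 55/91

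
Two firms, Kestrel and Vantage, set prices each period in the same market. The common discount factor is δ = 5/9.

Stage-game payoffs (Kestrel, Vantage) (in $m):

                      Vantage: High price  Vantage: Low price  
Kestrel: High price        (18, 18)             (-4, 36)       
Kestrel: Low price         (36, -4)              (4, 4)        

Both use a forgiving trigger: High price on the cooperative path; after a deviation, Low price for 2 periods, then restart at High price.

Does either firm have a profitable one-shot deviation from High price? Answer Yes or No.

Comparing payoff streams over the 3 periods until play realigns: cooperate → 18(1+δ+…+δ^2); deviate → 36 + 4(δ+…+δ^2).
Cooperation is sustained iff (18−4)(δ+…+δ^2) ≥ 36−18.
δ+…+δ^2 = 5/9·(1−(5/9)^2)/(1−5/9) = 0.8642, and (36−18)/(18−4) = 1.2857.
0.8642 < 1.2857, so cooperation is not sustainable.

Yes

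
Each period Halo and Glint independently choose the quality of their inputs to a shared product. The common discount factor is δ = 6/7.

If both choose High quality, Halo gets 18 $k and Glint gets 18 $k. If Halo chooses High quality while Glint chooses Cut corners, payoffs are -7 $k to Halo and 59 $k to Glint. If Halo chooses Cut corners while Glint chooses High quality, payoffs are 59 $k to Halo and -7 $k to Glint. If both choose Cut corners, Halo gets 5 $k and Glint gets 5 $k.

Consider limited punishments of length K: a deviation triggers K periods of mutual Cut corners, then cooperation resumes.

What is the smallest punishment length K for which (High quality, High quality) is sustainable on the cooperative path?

5

Need Σ_{k=1}^{K} δ^k ≥ (59−18)/(18−5) = 3.1538 at δ = 6/7.
At K = 4 the sum is 2.7613 < 3.1538; at K = 5 it is 3.2240 ≥ 3.1538.
So the minimum punishment length is K = 5.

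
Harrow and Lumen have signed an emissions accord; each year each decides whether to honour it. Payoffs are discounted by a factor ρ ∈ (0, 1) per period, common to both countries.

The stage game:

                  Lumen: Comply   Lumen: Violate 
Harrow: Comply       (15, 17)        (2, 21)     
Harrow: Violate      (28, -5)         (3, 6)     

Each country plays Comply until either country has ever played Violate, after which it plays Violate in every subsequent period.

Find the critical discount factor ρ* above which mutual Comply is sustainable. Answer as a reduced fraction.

13/25

For Harrow: deviation gain 28−15 = 13, per-period punishment loss 15−3 = 12. IC gives ρ ≥ 13/25.
For Lumen: gain 4, loss 11 per period, so ρ ≥ 4/15.
The tighter constraint is Harrow's, so cooperation needs ρ ≥ 13/25.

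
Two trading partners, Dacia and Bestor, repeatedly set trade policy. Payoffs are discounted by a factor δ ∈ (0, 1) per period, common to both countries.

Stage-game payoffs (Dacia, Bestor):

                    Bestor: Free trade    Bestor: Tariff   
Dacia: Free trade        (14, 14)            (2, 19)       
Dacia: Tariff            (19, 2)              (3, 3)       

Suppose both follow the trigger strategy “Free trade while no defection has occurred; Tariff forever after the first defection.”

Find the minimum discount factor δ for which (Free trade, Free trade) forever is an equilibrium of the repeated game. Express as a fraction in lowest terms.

Under grim trigger the critical discount factor is (T−C)/(T−P) with T = 19, C = 14, P = 3.
δ* = (19−14)/(19−3) = 5/16.

5/16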